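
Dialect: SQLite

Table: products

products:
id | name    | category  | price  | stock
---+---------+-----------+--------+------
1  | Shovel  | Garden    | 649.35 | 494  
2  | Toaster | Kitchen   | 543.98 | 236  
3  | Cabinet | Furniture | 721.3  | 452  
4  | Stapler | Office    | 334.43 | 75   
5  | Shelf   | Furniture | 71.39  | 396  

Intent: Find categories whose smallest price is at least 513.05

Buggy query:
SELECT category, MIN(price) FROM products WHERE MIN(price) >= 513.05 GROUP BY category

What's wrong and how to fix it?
Bug: Aggregates like MIN are computed per group after WHERE runs

Fix: Use HAVING for the per-group MIN condition

Corrected query:
SELECT category, MIN(price) FROM products GROUP BY category HAVING MIN(price) >= 513.05

Result:
category | MIN(price)
---------+-----------
Garden   | 649.35    
Kitchen  | 543.98    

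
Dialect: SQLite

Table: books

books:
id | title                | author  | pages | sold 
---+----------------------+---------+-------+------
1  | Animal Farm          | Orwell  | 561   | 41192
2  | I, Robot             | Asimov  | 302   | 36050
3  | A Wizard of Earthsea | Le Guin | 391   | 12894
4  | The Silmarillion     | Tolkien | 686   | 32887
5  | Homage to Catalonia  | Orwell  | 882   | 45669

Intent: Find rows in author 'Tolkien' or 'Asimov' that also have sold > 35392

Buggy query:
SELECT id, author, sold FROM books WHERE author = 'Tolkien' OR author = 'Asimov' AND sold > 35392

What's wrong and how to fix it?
Bug: Without parentheses, AND is evaluated before OR, so the sold filter only applies to the 'Asimov' branch

Fix: Group the OR with parentheses (or use IN), then AND the threshold

Corrected query:
SELECT id, author, sold FROM books WHERE (author = 'Tolkien' OR author = 'Asimov') AND sold > 35392

Result:
id | author | sold 
---+--------+------
2  | Asimov | 36050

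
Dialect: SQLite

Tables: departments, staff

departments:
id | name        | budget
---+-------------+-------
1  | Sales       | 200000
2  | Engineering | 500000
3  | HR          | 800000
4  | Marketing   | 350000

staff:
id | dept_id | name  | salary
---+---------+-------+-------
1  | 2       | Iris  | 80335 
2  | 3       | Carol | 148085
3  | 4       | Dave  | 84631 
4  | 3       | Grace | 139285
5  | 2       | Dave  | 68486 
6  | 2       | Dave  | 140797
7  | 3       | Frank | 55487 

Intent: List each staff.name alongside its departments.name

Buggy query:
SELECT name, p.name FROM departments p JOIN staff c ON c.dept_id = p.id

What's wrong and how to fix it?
Bug: Both tables have a 'name' column; the unqualified reference is ambiguous

Fix: Qualify the column with its table alias (c.name)

Corrected query:
SELECT c.name, p.name FROM departments p JOIN staff c ON c.dept_id = p.id

Result:
name  | name       
------+------------
Iris  | Engineering
Carol | HR         
Dave  | Marketing  
Grace | HR         
Dave  | Engineering
Dave  | Engineering
Frank | HR         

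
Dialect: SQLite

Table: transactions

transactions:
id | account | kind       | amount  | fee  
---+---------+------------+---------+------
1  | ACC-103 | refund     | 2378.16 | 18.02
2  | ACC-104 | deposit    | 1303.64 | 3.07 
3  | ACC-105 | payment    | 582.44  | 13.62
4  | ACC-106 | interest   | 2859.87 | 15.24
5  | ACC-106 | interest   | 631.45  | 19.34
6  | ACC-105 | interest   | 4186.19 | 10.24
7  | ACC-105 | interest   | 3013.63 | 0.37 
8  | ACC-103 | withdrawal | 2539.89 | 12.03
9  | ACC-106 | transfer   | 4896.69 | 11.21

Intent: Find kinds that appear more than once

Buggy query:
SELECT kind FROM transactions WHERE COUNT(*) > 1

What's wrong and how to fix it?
Bug: COUNT(*) is an aggregate and cannot be used in WHERE

Fix: Group first, then use HAVING for the count condition

Corrected query:
SELECT kind FROM transactions GROUP BY kind HAVING COUNT(*) > 1

Result:
kind    
--------
interest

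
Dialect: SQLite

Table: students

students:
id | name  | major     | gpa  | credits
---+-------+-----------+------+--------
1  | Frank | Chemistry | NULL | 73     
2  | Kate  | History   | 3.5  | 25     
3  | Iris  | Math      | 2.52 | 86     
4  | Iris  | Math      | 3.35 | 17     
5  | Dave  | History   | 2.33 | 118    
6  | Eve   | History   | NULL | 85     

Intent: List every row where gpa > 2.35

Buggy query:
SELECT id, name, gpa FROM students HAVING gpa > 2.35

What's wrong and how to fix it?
Bug: HAVING filters the output of aggregation, but this query has no GROUP BY and no aggregate functions, so SQLite rejects it (HAVING clause on a non-aggregate query); the condition here is per row

Fix: Use WHERE for row-level filtering

Corrected query:
SELECT id, name, gpa FROM students WHERE gpa > 2.35

Result:
id | name | gpa 
---+------+-----
2  | Kate | 3.5 
3  | Iris | 2.52
4  | Iris | 3.35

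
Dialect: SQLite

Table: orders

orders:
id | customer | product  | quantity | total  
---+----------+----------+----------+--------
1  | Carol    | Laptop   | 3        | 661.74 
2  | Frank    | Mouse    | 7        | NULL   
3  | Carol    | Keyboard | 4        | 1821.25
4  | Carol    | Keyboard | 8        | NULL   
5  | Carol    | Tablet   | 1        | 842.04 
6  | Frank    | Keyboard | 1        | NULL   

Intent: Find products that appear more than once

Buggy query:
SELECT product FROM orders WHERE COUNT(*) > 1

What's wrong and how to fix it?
Bug: WHERE can't reference COUNT(*); aggregates are computed after WHERE

Fix: GROUP BY product, then filter groups with HAVING COUNT(*) > 1

Corrected query:
SELECT product FROM orders GROUP BY product HAVING COUNT(*) > 1

Result:
product 
--------
Keyboard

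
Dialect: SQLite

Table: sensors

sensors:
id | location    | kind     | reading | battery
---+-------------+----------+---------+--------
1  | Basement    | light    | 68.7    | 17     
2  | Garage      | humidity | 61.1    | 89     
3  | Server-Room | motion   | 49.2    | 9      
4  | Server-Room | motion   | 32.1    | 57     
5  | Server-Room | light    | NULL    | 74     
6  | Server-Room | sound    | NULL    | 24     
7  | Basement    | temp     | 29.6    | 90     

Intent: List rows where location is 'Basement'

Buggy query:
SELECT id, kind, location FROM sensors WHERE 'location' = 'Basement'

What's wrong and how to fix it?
Bug: Single quotes denote string literals in SQL; the column name is being compared as a constant string

Fix: Reference the column as location without single quotes

Corrected query:
SELECT id, kind, location FROM sensors WHERE location = 'Basement'

Result:
id | kind  | location
---+-------+---------
1  | light | Basement
7  | temp  | Basement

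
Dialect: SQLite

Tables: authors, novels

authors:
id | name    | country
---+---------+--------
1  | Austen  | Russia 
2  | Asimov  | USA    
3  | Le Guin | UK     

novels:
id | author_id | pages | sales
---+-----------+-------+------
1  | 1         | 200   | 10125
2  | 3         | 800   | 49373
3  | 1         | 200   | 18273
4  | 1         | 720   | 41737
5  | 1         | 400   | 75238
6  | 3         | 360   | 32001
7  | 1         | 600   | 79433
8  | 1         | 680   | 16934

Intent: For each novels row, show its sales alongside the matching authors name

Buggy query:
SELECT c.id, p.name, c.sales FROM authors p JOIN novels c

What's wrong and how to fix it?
Bug: Missing join condition: each novels row is matched to all authors rows instead of just its own

Fix: Add ON c.author_id = p.id to the JOIN

Corrected query:
SELECT c.id, p.name, c.sales FROM authors p JOIN novels c ON c.author_id = p.id

Result:
id | name    | sales
---+---------+------
1  | Austen  | 10125
2  | Le Guin | 49373
3  | Austen  | 18273
4  | Austen  | 41737
5  | Austen  | 75238
6  | Le Guin | 32001
7  | Austen  | 79433
8  | Austen  | 16934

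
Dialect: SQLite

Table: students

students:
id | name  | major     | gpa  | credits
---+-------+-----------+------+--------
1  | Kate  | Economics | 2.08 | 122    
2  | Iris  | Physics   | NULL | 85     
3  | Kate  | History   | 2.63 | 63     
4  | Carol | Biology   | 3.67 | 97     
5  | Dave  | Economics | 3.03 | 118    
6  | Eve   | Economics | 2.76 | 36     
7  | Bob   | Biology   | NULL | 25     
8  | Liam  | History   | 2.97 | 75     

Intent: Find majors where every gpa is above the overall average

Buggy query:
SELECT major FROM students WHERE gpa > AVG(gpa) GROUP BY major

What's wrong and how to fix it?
Bug: WHERE evaluates per row before aggregation, so AVG() is unavailable

Fix: Use a subquery for AVG and a HAVING MIN(...) filter so the condition holds for every row in the group

Corrected query:
SELECT major FROM students GROUP BY major HAVING MIN(gpa) > (SELECT AVG(gpa) FROM students)

Result:
major  
-------
Biology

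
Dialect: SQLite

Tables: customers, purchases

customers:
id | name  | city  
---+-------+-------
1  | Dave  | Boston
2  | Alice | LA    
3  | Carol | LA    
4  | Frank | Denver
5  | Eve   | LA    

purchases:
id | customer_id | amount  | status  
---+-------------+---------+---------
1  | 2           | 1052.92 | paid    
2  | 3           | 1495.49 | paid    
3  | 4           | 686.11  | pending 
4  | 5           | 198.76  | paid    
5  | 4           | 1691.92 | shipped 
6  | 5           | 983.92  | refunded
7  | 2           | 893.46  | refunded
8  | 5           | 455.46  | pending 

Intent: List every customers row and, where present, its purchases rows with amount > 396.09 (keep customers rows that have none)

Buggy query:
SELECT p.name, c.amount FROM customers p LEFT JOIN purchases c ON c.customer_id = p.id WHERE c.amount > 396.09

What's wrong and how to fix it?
Bug: Filtering c.amount in WHERE discards the NULL rows produced by LEFT JOIN, turning it into an inner join

Fix: Move the right-table condition into the ON clause so unmatched parents are kept

Corrected query:
SELECT p.name, c.amount FROM customers p LEFT JOIN purchases c ON c.customer_id = p.id AND c.amount > 396.09

Result:
name  | amount 
------+--------
Dave  | NULL   
Alice | 893.46 
Alice | 1052.92
Carol | 1495.49
Frank | 686.11 
Frank | 1691.92
Eve   | 455.46 
Eve   | 983.92 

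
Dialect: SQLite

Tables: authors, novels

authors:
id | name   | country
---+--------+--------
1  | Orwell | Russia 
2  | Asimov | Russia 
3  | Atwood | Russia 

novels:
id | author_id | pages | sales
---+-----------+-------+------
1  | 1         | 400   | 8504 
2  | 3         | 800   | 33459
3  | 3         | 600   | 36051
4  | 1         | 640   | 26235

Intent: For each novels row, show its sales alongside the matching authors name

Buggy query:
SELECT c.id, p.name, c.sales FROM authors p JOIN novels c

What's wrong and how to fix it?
Bug: JOIN with no ON clause produces a cartesian product; every novels row pairs with every authors row

Fix: Add ON c.author_id = p.id to the JOIN

Corrected query:
SELECT c.id, p.name, c.sales FROM authors p JOIN novels c ON c.author_id = p.id

Result:
id | name   | sales
---+--------+------
1  | Orwell | 8504 
2  | Atwood | 33459
3  | Atwood | 36051
4  | Orwell | 26235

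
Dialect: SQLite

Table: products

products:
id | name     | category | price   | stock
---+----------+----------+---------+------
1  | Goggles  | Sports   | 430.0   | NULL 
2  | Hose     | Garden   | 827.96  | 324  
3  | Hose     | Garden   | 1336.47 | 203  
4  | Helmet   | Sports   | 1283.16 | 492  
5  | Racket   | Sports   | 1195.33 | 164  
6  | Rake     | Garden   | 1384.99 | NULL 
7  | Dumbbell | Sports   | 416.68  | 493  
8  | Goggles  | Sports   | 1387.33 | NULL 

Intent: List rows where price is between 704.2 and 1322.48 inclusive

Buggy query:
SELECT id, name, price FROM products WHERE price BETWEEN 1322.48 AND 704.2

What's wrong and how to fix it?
Bug: BETWEEN expects the lower bound first; with 1322.48 AND 704.2 the range is empty

Fix: Write BETWEEN 704.2 AND 1322.48

Corrected query:
SELECT id, name, price FROM products WHERE price BETWEEN 704.2 AND 1322.48

Result:
id | name   | price  
---+--------+--------
2  | Hose   | 827.96 
4  | Helmet | 1283.16
5  | Racket | 1195.33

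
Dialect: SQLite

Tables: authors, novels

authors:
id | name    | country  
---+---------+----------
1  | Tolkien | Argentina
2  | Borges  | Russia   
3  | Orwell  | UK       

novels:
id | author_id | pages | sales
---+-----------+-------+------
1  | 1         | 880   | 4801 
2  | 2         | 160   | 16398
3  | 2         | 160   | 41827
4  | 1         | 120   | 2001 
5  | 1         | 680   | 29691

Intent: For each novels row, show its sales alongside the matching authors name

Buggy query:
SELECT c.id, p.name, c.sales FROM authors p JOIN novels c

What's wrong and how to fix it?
Bug: JOIN with no ON clause produces a cartesian product; every novels row pairs with every authors row

Fix: Add ON c.author_id = p.id to the JOIN

Corrected query:
SELECT c.id, p.name, c.sales FROM authors p JOIN novels c ON c.author_id = p.id

Result:
id | name    | sales
---+---------+------
1  | Tolkien | 4801 
2  | Borges  | 16398
3  | Borges  | 41827
4  | Tolkien | 2001 
5  | Tolkien | 29691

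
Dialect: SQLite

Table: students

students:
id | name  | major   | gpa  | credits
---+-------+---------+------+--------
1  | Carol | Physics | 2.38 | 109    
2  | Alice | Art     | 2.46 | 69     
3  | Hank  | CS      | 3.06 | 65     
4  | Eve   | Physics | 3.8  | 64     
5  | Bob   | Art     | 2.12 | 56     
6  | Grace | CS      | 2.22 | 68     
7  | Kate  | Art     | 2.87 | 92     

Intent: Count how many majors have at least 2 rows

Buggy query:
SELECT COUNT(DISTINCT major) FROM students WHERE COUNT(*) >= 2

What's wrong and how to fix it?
Bug: WHERE filters individual rows, not groups, so a group-level COUNT is invalid there

Fix: Group first with HAVING COUNT(*) >= 2, then COUNT the resulting groups

Corrected query:
SELECT COUNT(*) FROM (SELECT major FROM students GROUP BY major HAVING COUNT(*) >= 2)

Result:
COUNT(*)
--------
3       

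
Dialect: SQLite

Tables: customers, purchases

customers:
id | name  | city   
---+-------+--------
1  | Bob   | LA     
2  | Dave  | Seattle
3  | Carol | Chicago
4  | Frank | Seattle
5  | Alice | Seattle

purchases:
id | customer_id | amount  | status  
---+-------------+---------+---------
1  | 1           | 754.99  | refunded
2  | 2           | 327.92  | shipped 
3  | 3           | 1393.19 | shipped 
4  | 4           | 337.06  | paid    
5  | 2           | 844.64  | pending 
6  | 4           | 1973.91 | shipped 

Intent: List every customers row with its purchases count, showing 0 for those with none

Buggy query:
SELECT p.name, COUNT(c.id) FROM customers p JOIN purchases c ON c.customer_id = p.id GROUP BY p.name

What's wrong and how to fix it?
Bug: INNER JOIN drops customers rows that have no matching purchases rows

Fix: Switch to LEFT JOIN to retain unmatched parent rows

Corrected query:
SELECT p.name, COUNT(c.id) FROM customers p LEFT JOIN purchases c ON c.customer_id = p.id GROUP BY p.name

Result:
name  | COUNT(c.id)
------+------------
Alice | 0          
Bob   | 1          
Carol | 1          
Dave  | 2          
Frank | 2          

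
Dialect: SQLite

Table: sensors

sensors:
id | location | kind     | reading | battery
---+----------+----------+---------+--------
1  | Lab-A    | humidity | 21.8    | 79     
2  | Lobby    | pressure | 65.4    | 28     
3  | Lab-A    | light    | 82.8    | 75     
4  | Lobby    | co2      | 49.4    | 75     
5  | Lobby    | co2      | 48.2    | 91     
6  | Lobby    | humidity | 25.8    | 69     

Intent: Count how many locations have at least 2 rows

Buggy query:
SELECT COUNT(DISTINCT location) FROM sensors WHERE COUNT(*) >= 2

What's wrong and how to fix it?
Bug: WHERE filters individual rows, not groups, so a group-level COUNT is invalid there

Fix: Use a subquery that GROUPs and filters with HAVING, then count its rows

Corrected query:
SELECT COUNT(*) FROM (SELECT location FROM sensors GROUP BY location HAVING COUNT(*) >= 2)

Result:
COUNT(*)
--------
2       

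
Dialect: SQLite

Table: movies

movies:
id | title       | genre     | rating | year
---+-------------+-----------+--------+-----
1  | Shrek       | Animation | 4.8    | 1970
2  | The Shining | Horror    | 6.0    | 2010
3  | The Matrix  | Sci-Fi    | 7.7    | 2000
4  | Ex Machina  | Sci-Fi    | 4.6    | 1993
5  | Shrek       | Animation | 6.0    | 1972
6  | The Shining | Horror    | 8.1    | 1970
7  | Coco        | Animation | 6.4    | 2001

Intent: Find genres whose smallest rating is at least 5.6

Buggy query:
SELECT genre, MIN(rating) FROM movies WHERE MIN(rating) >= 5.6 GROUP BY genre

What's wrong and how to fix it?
Bug: Aggregates like MIN are computed per group after WHERE runs

Fix: Replace WHERE with HAVING after the GROUP BY

Corrected query:
SELECT genre, MIN(rating) FROM movies GROUP BY genre HAVING MIN(rating) >= 5.6

Result:
genre  | MIN(rating)
-------+------------
Horror | 6          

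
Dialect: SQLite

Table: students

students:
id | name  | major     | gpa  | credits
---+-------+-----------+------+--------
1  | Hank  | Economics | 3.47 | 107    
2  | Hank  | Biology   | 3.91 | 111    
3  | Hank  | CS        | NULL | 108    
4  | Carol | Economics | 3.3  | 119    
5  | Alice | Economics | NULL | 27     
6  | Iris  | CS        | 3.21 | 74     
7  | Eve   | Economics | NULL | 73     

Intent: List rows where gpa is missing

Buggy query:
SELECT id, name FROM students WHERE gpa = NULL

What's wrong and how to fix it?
Bug: '= NULL' is always unknown in SQL three-valued logic, so no rows match

Fix: Replace '= NULL' with 'IS NULL'

Corrected query:
SELECT id, name FROM students WHERE gpa IS NULL

Result:
id | name 
---+------
3  | Hank 
5  | Alice
7  | Eve  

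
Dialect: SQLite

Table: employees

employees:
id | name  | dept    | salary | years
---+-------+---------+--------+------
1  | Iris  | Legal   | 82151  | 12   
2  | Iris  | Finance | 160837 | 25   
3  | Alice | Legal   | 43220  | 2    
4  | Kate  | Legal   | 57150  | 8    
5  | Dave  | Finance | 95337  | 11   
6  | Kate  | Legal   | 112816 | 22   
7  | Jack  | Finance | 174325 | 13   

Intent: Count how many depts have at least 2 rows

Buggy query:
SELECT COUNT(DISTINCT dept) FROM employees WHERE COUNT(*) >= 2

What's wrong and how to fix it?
Bug: COUNT(*) cannot appear in WHERE; the per-group count doesn't exist yet

Fix: Use a subquery that GROUPs and filters with HAVING, then count its rows

Corrected query:
SELECT COUNT(*) FROM (SELECT dept FROM employees GROUP BY dept HAVING COUNT(*) >= 2)

Result:
COUNT(*)
--------
2       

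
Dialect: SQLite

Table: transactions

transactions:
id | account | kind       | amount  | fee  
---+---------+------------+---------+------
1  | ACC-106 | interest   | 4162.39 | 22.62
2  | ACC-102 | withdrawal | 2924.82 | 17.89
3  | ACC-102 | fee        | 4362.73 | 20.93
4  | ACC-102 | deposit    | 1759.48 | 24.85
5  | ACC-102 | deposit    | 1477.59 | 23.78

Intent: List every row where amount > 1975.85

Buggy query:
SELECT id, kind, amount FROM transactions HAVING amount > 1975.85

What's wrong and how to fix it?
Bug: HAVING filters the output of aggregation, but this query has no GROUP BY and no aggregate functions, so SQLite rejects it (HAVING clause on a non-aggregate query); the condition here is per row

Fix: Use WHERE for row-level filtering

Corrected query:
SELECT id, kind, amount FROM transactions WHERE amount > 1975.85

Result:
id | kind       | amount 
---+------------+--------
1  | interest   | 4162.39
2  | withdrawal | 2924.82
3  | fee        | 4362.73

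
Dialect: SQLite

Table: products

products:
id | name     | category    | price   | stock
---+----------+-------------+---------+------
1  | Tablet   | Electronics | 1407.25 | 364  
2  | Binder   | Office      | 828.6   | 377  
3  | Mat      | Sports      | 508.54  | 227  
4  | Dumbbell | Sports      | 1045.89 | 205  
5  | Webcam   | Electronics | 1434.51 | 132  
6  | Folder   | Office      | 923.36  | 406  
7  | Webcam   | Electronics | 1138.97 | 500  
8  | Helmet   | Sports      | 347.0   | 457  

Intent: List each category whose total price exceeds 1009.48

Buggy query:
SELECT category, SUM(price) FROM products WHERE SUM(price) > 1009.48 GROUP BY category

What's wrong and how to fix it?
Bug: WHERE runs before GROUP BY, so aggregates aren't available there

Fix: Move the aggregate condition to a HAVING clause

Corrected query:
SELECT category, SUM(price) FROM products GROUP BY category HAVING SUM(price) > 1009.48

Result:
category    | SUM(price)
------------+-----------
Electronics | 3980.73   
Office      | 1751.96   
Sports      | 1901.43   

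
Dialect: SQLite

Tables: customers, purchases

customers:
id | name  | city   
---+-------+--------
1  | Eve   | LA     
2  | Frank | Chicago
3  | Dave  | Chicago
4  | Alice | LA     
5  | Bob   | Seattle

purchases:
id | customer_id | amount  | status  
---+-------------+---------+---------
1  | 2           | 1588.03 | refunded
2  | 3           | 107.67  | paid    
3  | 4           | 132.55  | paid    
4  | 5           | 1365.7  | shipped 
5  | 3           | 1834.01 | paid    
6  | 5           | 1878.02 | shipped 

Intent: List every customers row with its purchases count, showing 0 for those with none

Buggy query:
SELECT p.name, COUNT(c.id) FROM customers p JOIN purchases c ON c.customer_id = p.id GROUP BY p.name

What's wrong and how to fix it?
Bug: An inner join excludes parents with zero children

Fix: Switch to LEFT JOIN to retain unmatched parent rows

Corrected query:
SELECT p.name, COUNT(c.id) FROM customers p LEFT JOIN purchases c ON c.customer_id = p.id GROUP BY p.name

Result:
name  | COUNT(c.id)
------+------------
Alice | 1          
Bob   | 2          
Dave  | 2          
Eve   | 0          
Frank | 1          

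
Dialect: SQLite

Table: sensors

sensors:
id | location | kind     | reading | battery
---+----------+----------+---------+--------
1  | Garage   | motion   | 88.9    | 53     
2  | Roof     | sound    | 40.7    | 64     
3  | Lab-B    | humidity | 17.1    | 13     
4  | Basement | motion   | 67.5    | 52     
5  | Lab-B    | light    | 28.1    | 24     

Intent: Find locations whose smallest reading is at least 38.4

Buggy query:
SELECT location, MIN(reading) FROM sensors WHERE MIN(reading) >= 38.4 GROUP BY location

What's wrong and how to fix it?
Bug: Aggregates like MIN are computed per group after WHERE runs

Fix: Replace WHERE with HAVING after the GROUP BY

Corrected query:
SELECT location, MIN(reading) FROM sensors GROUP BY location HAVING MIN(reading) >= 38.4

Result:
location | MIN(reading)
---------+-------------
Basement | 67.5        
Garage   | 88.9        
Roof     | 40.7        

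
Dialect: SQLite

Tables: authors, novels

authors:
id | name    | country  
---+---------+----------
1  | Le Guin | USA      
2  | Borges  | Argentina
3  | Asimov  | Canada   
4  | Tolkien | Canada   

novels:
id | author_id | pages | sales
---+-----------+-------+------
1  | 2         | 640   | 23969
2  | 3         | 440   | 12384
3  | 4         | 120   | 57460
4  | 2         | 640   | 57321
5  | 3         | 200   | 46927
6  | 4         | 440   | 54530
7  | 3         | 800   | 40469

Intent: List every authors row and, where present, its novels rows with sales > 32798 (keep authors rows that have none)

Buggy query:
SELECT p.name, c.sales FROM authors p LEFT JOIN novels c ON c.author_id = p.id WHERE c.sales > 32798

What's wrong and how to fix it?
Bug: A WHERE condition on the right-hand table after LEFT JOIN drops unmatched parents

Fix: Put 'c.sales > 32798' in the JOIN's ON clause instead of WHERE

Corrected query:
SELECT p.name, c.sales FROM authors p LEFT JOIN novels c ON c.author_id = p.id AND c.sales > 32798

Result:
name    | sales
--------+------
Le Guin | NULL 
Borges  | 57321
Asimov  | 40469
Asimov  | 46927
Tolkien | 54530
Tolkien | 57460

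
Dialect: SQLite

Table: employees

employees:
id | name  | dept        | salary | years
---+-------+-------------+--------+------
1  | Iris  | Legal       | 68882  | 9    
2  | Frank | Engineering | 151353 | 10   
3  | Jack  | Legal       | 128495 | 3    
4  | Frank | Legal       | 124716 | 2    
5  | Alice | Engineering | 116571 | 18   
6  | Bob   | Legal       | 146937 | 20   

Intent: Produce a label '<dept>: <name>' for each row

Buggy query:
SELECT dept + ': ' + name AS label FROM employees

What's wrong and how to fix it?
Bug: SQLite uses || for string concatenation; + coerces text to numbers (yielding 0)

Fix: Use the || operator for string concatenation

Corrected query:
SELECT dept || ': ' || name AS label FROM employees

Result:
label             
------------------
Legal: Iris       
Engineering: Frank
Legal: Jack       
Legal: Frank      
Engineering: Alice
Legal: Bob        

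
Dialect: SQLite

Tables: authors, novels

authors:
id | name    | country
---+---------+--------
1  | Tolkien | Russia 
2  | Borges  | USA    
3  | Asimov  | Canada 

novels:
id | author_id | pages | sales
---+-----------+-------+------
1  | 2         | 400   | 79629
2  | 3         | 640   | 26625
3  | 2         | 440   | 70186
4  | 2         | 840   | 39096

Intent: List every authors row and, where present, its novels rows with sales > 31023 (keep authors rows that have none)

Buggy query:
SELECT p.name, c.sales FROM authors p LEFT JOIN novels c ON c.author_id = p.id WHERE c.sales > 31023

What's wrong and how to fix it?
Bug: Filtering c.sales in WHERE discards the NULL rows produced by LEFT JOIN, turning it into an inner join

Fix: Put 'c.sales > 31023' in the JOIN's ON clause instead of WHERE

Corrected query:
SELECT p.name, c.sales FROM authors p LEFT JOIN novels c ON c.author_id = p.id AND c.sales > 31023

Result:
name    | sales
--------+------
Tolkien | NULL 
Borges  | 39096
Borges  | 70186
Borges  | 79629
Asimov  | NULL 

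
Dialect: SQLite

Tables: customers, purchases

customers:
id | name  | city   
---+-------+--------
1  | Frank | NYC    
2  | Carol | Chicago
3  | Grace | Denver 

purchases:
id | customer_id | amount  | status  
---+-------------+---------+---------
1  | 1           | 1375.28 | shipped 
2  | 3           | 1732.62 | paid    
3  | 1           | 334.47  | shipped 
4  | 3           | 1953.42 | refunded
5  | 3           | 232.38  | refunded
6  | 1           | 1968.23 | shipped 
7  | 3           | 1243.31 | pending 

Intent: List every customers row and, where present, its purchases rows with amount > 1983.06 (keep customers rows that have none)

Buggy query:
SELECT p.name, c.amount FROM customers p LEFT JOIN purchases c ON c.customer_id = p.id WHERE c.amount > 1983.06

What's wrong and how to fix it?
Bug: A WHERE condition on the right-hand table after LEFT JOIN drops unmatched parents

Fix: Move the right-table condition into the ON clause so unmatched parents are kept

Corrected query:
SELECT p.name, c.amount FROM customers p LEFT JOIN purchases c ON c.customer_id = p.id AND c.amount > 1983.06

Result:
name  | amount
------+-------
Frank | NULL  
Carol | NULL  
Grace | NULL  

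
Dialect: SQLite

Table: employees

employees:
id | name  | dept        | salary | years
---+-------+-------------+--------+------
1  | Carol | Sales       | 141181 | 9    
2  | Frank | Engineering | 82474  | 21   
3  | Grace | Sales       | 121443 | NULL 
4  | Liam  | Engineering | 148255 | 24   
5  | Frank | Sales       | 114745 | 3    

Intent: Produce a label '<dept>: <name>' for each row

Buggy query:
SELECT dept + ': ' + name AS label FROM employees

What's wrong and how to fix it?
Bug: '+' is numeric addition; on text columns SQLite converts them to 0 instead of concatenating

Fix: Use the || operator for string concatenation

Corrected query:
SELECT dept || ': ' || name AS label FROM employees

Result:
label             
------------------
Sales: Carol      
Engineering: Frank
Sales: Grace      
Engineering: Liam 
Sales: Frank      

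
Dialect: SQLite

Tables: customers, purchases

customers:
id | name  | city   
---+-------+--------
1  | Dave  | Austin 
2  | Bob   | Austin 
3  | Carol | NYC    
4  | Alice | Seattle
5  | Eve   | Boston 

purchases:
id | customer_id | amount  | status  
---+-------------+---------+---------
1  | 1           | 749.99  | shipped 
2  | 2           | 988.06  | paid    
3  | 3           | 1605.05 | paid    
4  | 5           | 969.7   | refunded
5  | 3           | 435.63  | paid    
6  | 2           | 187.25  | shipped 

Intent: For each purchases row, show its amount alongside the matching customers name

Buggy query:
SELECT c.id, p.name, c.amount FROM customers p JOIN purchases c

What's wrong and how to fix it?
Bug: Missing join condition: each purchases row is matched to all customers rows instead of just its own

Fix: Specify the join condition linking the foreign key to the parent id

Corrected query:
SELECT c.id, p.name, c.amount FROM customers p JOIN purchases c ON c.customer_id = p.id

Result:
id | name  | amount 
---+-------+--------
1  | Dave  | 749.99 
2  | Bob   | 988.06 
3  | Carol | 1605.05
4  | Eve   | 969.7  
5  | Carol | 435.63 
6  | Bob   | 187.25 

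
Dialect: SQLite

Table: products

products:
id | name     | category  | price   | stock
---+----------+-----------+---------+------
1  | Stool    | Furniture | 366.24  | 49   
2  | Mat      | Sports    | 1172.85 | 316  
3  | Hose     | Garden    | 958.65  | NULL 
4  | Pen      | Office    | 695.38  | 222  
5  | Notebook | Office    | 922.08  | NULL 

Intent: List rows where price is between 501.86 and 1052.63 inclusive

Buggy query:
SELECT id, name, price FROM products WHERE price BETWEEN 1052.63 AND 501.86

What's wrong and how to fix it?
Bug: The bounds are reversed; BETWEEN a AND b requires a <= b to match anything

Fix: Swap the bounds so the smaller value comes first

Corrected query:
SELECT id, name, price FROM products WHERE price BETWEEN 501.86 AND 1052.63

Result:
id | name     | price 
---+----------+-------
3  | Hose     | 958.65
4  | Pen      | 695.38
5  | Notebook | 922.08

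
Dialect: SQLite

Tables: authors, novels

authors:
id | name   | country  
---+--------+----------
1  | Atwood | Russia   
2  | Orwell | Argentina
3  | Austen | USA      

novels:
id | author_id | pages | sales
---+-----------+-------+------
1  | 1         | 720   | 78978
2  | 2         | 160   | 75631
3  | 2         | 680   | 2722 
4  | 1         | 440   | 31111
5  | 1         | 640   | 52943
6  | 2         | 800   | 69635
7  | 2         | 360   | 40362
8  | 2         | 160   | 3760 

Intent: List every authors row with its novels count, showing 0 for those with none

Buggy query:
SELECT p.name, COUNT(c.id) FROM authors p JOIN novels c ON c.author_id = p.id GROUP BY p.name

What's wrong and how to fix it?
Bug: An inner join excludes parents with zero children

Fix: Switch to LEFT JOIN to retain unmatched parent rows

Corrected query:
SELECT p.name, COUNT(c.id) FROM authors p LEFT JOIN novels c ON c.author_id = p.id GROUP BY p.name

Result:
name   | COUNT(c.id)
-------+------------
Atwood | 3          
Austen | 0          
Orwell | 5          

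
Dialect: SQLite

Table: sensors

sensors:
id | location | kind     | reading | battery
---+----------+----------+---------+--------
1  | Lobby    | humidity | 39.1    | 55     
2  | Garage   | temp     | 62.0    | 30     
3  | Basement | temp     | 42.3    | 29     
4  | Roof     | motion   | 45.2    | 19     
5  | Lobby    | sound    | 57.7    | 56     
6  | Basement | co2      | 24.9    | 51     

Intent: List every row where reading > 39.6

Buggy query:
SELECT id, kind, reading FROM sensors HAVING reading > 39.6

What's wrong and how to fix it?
Bug: This is a non-aggregate query (no GROUP BY, no aggregates), so in SQLite the HAVING clause is invalid here; a row-level condition belongs in WHERE

Fix: Use WHERE for row-level filtering

Corrected query:
SELECT id, kind, reading FROM sensors WHERE reading > 39.6

Result:
id | kind   | reading
---+--------+--------
2  | temp   | 62     
3  | temp   | 42.3   
4  | motion | 45.2   
5  | sound  | 57.7   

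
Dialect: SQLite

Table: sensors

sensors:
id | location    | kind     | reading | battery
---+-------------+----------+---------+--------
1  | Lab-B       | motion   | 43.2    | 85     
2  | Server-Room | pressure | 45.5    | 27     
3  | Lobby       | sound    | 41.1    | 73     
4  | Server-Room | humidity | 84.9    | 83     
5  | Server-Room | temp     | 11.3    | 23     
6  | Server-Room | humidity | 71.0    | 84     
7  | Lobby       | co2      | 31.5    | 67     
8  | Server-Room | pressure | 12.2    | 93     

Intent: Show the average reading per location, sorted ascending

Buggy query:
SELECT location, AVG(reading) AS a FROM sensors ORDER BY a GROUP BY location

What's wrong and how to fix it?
Bug: ORDER BY appears before GROUP BY; SQL clause order requires GROUP BY first

Fix: Move ORDER BY to the end, after GROUP BY

Corrected query:
SELECT location, AVG(reading) AS a FROM sensors GROUP BY location ORDER BY a

Result:
location    | a    
------------+------
Lobby       | 36.3 
Lab-B       | 43.2 
Server-Room | 44.98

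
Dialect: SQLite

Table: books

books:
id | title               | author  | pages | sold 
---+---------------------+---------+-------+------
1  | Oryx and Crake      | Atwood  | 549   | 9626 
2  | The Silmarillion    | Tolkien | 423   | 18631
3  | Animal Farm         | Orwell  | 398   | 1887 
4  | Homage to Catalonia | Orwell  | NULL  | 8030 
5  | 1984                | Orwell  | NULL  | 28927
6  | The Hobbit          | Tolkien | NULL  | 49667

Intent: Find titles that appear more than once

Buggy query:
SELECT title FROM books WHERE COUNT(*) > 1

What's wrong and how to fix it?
Bug: WHERE can't reference COUNT(*); aggregates are computed after WHERE

Fix: GROUP BY title, then filter groups with HAVING COUNT(*) > 1

Corrected query:
SELECT title FROM books GROUP BY title HAVING COUNT(*) > 1

Result:
(no rows)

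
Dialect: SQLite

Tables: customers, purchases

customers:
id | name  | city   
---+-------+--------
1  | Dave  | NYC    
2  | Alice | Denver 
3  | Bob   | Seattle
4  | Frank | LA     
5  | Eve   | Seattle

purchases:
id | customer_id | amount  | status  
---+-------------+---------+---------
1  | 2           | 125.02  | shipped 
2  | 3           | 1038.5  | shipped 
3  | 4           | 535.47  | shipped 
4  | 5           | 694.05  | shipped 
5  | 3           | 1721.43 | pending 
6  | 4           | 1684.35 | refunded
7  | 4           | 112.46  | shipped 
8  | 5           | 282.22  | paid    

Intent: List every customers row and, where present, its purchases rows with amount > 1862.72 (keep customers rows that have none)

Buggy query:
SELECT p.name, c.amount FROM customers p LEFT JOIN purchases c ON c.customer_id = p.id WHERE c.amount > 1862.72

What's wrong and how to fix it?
Bug: Filtering c.amount in WHERE discards the NULL rows produced by LEFT JOIN, turning it into an inner join

Fix: Move the right-table condition into the ON clause so unmatched parents are kept

Corrected query:
SELECT p.name, c.amount FROM customers p LEFT JOIN purchases c ON c.customer_id = p.id AND c.amount > 1862.72

Result:
name  | amount
------+-------
Dave  | NULL  
Alice | NULL  
Bob   | NULL  
Frank | NULL  
Eve   | NULL  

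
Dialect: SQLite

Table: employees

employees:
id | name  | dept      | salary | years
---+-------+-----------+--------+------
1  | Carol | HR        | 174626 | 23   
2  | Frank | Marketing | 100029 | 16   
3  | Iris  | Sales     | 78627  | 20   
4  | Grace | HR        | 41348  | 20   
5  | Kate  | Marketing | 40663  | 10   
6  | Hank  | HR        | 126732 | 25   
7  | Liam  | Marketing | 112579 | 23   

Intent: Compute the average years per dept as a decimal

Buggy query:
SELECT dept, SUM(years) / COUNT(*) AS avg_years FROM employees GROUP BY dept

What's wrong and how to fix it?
Bug: SUM(years) and COUNT(*) are both integers; the division truncates the fractional part

Fix: Multiply by 1.0 (or CAST to REAL) to force floating-point division

Corrected query:
SELECT dept, SUM(years) * 1.0 / COUNT(*) AS avg_years FROM employees GROUP BY dept

Result:
dept      | avg_years
----------+----------
HR        | 22.666667
Marketing | 16.333333
Sales     | 20       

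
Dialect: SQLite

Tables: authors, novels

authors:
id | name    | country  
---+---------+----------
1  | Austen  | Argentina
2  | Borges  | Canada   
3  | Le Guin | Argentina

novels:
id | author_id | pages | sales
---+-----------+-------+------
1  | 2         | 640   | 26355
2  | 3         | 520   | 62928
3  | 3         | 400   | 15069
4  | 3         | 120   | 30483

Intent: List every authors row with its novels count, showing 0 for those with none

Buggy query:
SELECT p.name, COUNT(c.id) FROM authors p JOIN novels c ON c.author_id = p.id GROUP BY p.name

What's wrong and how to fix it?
Bug: An inner join excludes parents with zero children

Fix: Switch to LEFT JOIN to retain unmatched parent rows

Corrected query:
SELECT p.name, COUNT(c.id) FROM authors p LEFT JOIN novels c ON c.author_id = p.id GROUP BY p.name

Result:
name    | COUNT(c.id)
--------+------------
Austen  | 0          
Borges  | 1          
Le Guin | 3          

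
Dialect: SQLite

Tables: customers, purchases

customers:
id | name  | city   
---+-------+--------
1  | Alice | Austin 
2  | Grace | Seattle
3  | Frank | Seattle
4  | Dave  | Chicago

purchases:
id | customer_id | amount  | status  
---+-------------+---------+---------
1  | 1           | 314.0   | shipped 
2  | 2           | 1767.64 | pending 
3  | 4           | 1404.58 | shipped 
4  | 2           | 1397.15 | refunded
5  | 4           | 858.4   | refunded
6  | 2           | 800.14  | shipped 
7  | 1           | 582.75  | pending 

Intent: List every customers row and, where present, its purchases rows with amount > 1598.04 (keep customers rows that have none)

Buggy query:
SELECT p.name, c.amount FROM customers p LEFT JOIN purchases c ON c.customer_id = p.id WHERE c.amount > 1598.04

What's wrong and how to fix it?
Bug: A WHERE condition on the right-hand table after LEFT JOIN drops unmatched parents

Fix: Move the right-table condition into the ON clause so unmatched parents are kept

Corrected query:
SELECT p.name, c.amount FROM customers p LEFT JOIN purchases c ON c.customer_id = p.id AND c.amount > 1598.04

Result:
name  | amount 
------+--------
Alice | NULL   
Grace | 1767.64
Frank | NULL   
Dave  | NULL   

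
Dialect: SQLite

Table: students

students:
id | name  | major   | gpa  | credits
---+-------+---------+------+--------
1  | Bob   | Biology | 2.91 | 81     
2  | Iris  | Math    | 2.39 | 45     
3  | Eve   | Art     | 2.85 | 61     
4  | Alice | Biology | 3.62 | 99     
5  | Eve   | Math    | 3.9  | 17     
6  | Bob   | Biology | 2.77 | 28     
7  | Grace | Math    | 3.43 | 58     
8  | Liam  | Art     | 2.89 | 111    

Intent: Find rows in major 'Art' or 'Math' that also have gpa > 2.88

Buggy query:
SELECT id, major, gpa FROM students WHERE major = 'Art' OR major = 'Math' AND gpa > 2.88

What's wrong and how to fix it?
Bug: AND binds tighter than OR, so this parses as major = 'Art' OR (major = 'Math' AND gpa > 2.88)

Fix: Add parentheses around the OR so the AND applies to both alternatives

Corrected query:
SELECT id, major, gpa FROM students WHERE (major = 'Art' OR major = 'Math') AND gpa > 2.88

Result:
id | major | gpa 
---+-------+-----
5  | Math  | 3.9 
7  | Math  | 3.43
8  | Art   | 2.89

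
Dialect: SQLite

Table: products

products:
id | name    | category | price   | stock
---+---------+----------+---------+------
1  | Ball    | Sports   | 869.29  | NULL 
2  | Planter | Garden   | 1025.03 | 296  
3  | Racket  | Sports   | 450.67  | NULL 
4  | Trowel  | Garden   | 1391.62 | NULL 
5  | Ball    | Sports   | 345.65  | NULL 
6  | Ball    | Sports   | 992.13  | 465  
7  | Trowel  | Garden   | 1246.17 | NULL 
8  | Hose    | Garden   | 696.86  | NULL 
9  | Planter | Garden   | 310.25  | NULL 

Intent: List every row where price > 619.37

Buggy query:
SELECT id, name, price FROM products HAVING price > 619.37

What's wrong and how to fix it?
Bug: HAVING filters the output of aggregation, but this query has no GROUP BY and no aggregate functions, so SQLite rejects it (HAVING clause on a non-aggregate query); the condition here is per row

Fix: Replace HAVING with WHERE since the condition applies to individual rows

Corrected query:
SELECT id, name, price FROM products WHERE price > 619.37

Result:
id | name    | price  
---+---------+--------
1  | Ball    | 869.29 
2  | Planter | 1025.03
4  | Trowel  | 1391.62
6  | Ball    | 992.13 
7  | Trowel  | 1246.17
8  | Hose    | 696.86 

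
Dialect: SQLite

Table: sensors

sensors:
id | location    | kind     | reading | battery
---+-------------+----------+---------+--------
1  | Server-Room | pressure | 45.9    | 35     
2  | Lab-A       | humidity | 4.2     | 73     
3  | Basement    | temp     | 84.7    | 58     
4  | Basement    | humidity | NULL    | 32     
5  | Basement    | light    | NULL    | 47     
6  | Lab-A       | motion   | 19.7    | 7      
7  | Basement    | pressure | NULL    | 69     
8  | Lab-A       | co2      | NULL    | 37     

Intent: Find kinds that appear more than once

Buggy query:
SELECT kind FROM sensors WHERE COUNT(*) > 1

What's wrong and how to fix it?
Bug: WHERE can't reference COUNT(*); aggregates are computed after WHERE

Fix: GROUP BY kind, then filter groups with HAVING COUNT(*) > 1

Corrected query:
SELECT kind FROM sensors GROUP BY kind HAVING COUNT(*) > 1

Result:
kind    
--------
humidity
pressure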